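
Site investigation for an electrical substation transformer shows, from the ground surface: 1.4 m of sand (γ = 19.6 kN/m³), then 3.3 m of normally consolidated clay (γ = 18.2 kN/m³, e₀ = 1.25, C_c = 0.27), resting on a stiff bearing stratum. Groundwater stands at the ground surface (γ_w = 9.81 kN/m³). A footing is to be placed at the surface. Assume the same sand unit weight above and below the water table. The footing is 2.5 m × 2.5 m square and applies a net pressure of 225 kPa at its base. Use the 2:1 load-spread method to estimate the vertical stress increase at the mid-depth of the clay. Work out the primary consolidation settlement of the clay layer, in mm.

S_c ≈ 168 mm

Mid-depth of clay below the ground surface: z = 1.4 + 3.3/2 = 3.05 m.
Total vertical stress at mid-clay: σ_v = 19.6×1.4 + 18.2×1.65 = 57.47 kPa.
Pore pressure: u = 9.81×(3.05 − 0) = 29.921 kPa.
Initial effective stress: σ'_0 = σ_v − u = 57.47 − 29.921 = 27.549 kPa.
Stress increase at mid-clay by the 2:1 spreading method:
Δσ = qBL/((B+z)(L+z)) = 225×2.5×2.5/((2.5+3.05)(2.5+3.05)) = 45.654 kPa
Final effective stress: σ'_f = σ'_0 + Δσ = 27.549 + 45.654 = 73.203 kPa.
Normally consolidated clay, so the full stress increment lies on the virgin compression line:
S_c = C_c·H/(1+e₀)·log₁₀(σ'_f/σ'_0) = 0.27×3.3/(1+1.25)×log₁₀(73.203/27.549)
    = 0.396 × 0.42442 = 0.1681 m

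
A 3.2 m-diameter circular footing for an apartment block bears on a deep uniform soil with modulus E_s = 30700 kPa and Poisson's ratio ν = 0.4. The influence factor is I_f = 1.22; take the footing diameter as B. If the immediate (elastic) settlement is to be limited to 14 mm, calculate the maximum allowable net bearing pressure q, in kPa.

S_e = q·B·(1−ν²)/E_s · I_f  ⇒  q = S_e·E_s / (B·(1−ν²)·I_f).
q = 0.014 × 30700 / (3.2 × 0.84 × 1.22) = 131.1 kPa

q ≈ 131 kPa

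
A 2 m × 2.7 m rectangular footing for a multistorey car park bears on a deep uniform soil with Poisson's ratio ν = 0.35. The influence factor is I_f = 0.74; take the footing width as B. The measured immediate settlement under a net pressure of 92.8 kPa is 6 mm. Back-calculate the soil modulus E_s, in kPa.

S_e = q·B·(1−ν²)/E_s · I_f  ⇒  E_s = q·B·(1−ν²)·I_f / S_e.
E_s = 92.8 × 2 × 0.8775 × 0.74 / 0.006 = 20090 kPa

E_s ≈ 20100 kPa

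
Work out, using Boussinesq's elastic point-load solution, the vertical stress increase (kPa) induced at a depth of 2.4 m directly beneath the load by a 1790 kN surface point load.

Δσ_z ≈ 148 kPa

Boussinesq vertical stress below a point load on an elastic half-space:
Δσ_z = 3P/(2πz²) · [1 + (r/z)²]^(−5/2)
r/z = 0/2.4 = 0; [1+(r/z)²]^(−5/2) = 1.
Δσ_z = 3×1790/(2π×2.4²) × 1 = 148.38 × 1 = 148.4 kPa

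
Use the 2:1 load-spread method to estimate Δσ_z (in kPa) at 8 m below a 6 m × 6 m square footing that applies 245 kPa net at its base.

By the 2:1 method the load spreads at 1 horizontal : 2 vertical, so at depth z the loaded area has grown by z in each plan dimension:
Δσ = qBL/((B+z)(L+z)) = 245×6×6/((6+8)(6+8)) = 45 kPa

Δσ_z ≈ 45 kPa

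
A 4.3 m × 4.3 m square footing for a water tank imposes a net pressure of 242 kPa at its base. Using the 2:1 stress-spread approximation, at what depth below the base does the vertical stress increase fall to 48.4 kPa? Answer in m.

z ≈ 5.32 m

2:1 spreading — at depth z the loaded area has grown by z in each plan dimension:
qB²/(B+z)² = Δσ_z ⇒ z = B(√(q/Δσ_z) − 1) = 4.3×(√(242/48.4) − 1) = 5.315 m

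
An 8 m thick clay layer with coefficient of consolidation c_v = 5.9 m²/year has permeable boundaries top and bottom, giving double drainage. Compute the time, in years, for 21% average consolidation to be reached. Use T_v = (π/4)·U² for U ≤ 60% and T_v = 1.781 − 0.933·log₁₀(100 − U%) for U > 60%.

t ≈ 0.0939 years

Drainage path length: H_d = H/2 = 4 m (double drainage).
U ≤ 60%: T_v = (π/4)·U² = (π/4)×0.21² = 0.034636.
t = T_v·H_d²/c_v = 0.034636×4²/5.9 = 0.09393 years.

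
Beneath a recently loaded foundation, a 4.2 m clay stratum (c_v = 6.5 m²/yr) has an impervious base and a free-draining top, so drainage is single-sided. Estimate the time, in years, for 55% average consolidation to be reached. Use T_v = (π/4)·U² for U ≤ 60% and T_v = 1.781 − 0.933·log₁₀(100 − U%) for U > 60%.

Drainage path length: H_d = H = 4.2 m (single drainage).
U ≤ 60%: T_v = (π/4)·U² = (π/4)×0.55² = 0.23758.
t = T_v·H_d²/c_v = 0.23758×4.2²/6.5 = 0.6448 years.

t ≈ 0.645 years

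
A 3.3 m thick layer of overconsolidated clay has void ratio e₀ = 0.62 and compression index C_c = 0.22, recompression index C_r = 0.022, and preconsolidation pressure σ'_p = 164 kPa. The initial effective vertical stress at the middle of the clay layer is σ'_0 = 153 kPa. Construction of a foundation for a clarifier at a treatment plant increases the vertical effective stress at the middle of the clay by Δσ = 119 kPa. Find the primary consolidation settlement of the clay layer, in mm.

S_c ≈ 99.8 mm

Final effective stress: σ'_f = 153 + 119 = 272 kPa.
σ'_f = 272 > σ'_p = 164 kPa, so the stress path crosses the preconsolidation pressure — recompression up to σ'_p, then virgin compression beyond:
S_c = H/(1+e₀)·[C_r·log₁₀(σ'_p/σ'_0) + C_c·log₁₀(σ'_f/σ'_p)]
    = 3.3/1.62 × [0.022×log₁₀(164/153) + 0.22×log₁₀(272/164)]
    = 2.037 × [0.00066335 + 0.04834] = 0.09982 m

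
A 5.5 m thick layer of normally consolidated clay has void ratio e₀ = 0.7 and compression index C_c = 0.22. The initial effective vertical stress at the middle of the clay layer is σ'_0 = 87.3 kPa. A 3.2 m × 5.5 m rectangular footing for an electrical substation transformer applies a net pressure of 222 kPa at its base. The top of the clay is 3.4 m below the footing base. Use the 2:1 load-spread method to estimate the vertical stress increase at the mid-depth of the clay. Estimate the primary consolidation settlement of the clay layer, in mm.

Mid-depth of clay below the footing base: z = 3.4 + 5.5/2 = 6.15 m.
Stress increase at mid-clay by the 2:1 spreading method:
Δσ = qBL/((B+z)(L+z)) = 222×3.2×5.5/((3.2+6.15)(5.5+6.15)) = 35.87 kPa
Final effective stress: σ'_f = σ'_0 + Δσ = 87.3 + 35.87 = 123.17 kPa.
Normally consolidated clay, so the full stress increment lies on the virgin compression line:
S_c = C_c·H/(1+e₀)·log₁₀(σ'_f/σ'_0) = 0.22×5.5/(1+0.7)×log₁₀(123.17/87.3)
    = 0.71176 × 0.14949 = 0.1064 m

S_c ≈ 106 mm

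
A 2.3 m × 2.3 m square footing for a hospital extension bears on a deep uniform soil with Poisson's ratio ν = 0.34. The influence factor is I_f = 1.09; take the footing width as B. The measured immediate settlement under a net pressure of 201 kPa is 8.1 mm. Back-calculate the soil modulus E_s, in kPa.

E_s ≈ 55000 kPa

S_e = q·B·(1−ν²)/E_s · I_f  ⇒  E_s = q·B·(1−ν²)·I_f / S_e.
E_s = 201 × 2.3 × 0.8844 × 1.09 / 0.0081 = 55020 kPa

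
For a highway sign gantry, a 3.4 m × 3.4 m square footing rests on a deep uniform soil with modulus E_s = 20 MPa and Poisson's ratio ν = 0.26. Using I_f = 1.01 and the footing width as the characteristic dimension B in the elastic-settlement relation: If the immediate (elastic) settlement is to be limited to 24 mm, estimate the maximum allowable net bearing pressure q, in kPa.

q ≈ 150 kPa

E_s = 20 MPa = 20000 kPa.
S_e = q·B·(1−ν²)/E_s · I_f  ⇒  q = S_e·E_s / (B·(1−ν²)·I_f).
q = 0.024 × 20000 / (3.4 × 0.9324 × 1.01) = 149.9 kPa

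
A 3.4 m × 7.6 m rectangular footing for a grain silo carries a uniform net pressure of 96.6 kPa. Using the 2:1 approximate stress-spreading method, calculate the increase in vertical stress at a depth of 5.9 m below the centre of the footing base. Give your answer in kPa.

Δσ_z ≈ 19.9 kPa

By the 2:1 method the load spreads at 1 horizontal : 2 vertical, so at depth z the loaded area has grown by z in each plan dimension:
Δσ = qBL/((B+z)(L+z)) = 96.6×3.4×7.6/((3.4+5.9)(7.6+5.9)) = 19.882 kPa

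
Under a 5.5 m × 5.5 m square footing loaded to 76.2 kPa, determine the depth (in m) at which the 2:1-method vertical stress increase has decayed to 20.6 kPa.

z ≈ 5.08 m

2:1 spreading — at depth z the loaded area has grown by z in each plan dimension:
qB²/(B+z)² = Δσ_z ⇒ z = B(√(q/Δσ_z) − 1) = 5.5×(√(76.2/20.6) − 1) = 5.078 m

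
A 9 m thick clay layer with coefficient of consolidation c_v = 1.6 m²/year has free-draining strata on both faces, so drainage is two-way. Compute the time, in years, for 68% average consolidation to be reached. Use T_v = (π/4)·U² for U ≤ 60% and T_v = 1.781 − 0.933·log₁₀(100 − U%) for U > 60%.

Drainage path length: H_d = H/2 = 4.5 m (double drainage).
U > 60%: T_v = 1.781 − 0.933·log₁₀(100 − 68) = 0.3767.
t = T_v·H_d²/c_v = 0.3767×4.5²/1.6 = 4.768 years.

t ≈ 4.77 years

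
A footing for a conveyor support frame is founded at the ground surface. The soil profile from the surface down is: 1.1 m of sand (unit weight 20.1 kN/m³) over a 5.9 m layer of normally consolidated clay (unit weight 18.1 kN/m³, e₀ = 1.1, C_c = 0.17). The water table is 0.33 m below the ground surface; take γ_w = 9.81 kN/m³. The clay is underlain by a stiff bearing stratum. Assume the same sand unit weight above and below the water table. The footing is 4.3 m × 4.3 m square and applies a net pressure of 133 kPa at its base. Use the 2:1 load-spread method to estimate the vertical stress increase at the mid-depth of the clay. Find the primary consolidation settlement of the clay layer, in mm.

S_c ≈ 134 mm

Mid-depth of clay below the ground surface: z = 1.1 + 5.9/2 = 4.05 m.
Total vertical stress at mid-clay: σ_v = 20.1×1.1 + 18.1×2.95 = 75.505 kPa.
Pore pressure: u = 9.81×(4.05 − 0.33) = 36.493 kPa.
Initial effective stress: σ'_0 = σ_v − u = 75.505 − 36.493 = 39.012 kPa.
Stress increase at mid-clay by the 2:1 spreading method:
Δσ = qBL/((B+z)(L+z)) = 133×4.3×4.3/((4.3+4.05)(4.3+4.05)) = 35.271 kPa
Final effective stress: σ'_f = σ'_0 + Δσ = 39.012 + 35.271 = 74.283 kPa.
Normally consolidated clay, so the full stress increment lies on the virgin compression line:
S_c = C_c·H/(1+e₀)·log₁₀(σ'_f/σ'_0) = 0.17×5.9/(1+1.1)×log₁₀(74.283/39.012)
    = 0.47762 × 0.27969 = 0.1336 m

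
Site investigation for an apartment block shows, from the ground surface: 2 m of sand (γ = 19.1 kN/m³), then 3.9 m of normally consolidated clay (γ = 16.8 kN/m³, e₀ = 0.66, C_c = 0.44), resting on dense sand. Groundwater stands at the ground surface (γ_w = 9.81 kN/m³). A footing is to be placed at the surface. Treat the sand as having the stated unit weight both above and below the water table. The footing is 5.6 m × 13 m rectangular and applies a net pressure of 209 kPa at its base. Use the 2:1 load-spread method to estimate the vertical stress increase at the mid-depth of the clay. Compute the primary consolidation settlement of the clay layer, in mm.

Mid-depth of clay below the ground surface: z = 2 + 3.9/2 = 3.95 m.
Total vertical stress at mid-clay: σ_v = 19.1×2 + 16.8×1.95 = 70.96 kPa.
Pore pressure: u = 9.81×(3.95 − 0) = 38.75 kPa.
Initial effective stress: σ'_0 = σ_v − u = 70.96 − 38.75 = 32.21 kPa.
Stress increase at mid-clay by the 2:1 spreading method:
Δσ = qBL/((B+z)(L+z)) = 209×5.6×13/((5.6+3.95)(13+3.95)) = 93.995 kPa
Final effective stress: σ'_f = σ'_0 + Δσ = 32.21 + 93.995 = 126.21 kPa.
Normally consolidated clay, so the full stress increment lies on the virgin compression line:
S_c = C_c·H/(1+e₀)·log₁₀(σ'_f/σ'_0) = 0.44×3.9/(1+0.66)×log₁₀(126.21/32.21)
    = 1.0337 × 0.5931 = 0.6131 m

S_c ≈ 613 mm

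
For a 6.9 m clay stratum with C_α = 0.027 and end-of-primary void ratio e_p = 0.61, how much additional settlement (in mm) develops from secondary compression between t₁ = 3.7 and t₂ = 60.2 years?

S_s ≈ 140 mm

Secondary compression: S_s = C_α·H/(1+e_p)·log₁₀(t₂/t₁)
S_s = 0.027×6.9/(1+0.61)×log₁₀(60.2/3.7)
    = 0.1157 × 1.211 = 0.1402 m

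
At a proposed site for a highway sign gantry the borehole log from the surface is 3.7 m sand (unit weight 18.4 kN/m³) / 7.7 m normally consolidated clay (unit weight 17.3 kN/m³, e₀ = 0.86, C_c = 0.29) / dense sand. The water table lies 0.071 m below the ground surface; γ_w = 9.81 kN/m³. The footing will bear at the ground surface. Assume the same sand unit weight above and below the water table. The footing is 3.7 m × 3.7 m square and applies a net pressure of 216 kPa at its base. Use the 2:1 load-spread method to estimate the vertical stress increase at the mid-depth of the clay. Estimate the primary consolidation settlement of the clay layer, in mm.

Mid-depth of clay below the ground surface: z = 3.7 + 7.7/2 = 7.55 m.
Total vertical stress at mid-clay: σ_v = 18.4×3.7 + 17.3×3.85 = 134.69 kPa.
Pore pressure: u = 9.81×(7.55 − 0.071) = 73.369 kPa.
Initial effective stress: σ'_0 = σ_v − u = 134.69 − 73.369 = 61.321 kPa.
Stress increase at mid-clay by the 2:1 spreading method:
Δσ = qBL/((B+z)(L+z)) = 216×3.7×3.7/((3.7+7.55)(3.7+7.55)) = 23.364 kPa
Final effective stress: σ'_f = σ'_0 + Δσ = 61.321 + 23.364 = 84.685 kPa.
Normally consolidated clay, so the full stress increment lies on the virgin compression line:
S_c = C_c·H/(1+e₀)·log₁₀(σ'_f/σ'_0) = 0.29×7.7/(1+0.86)×log₁₀(84.685/61.321)
    = 1.2005 × 0.1402 = 0.1683 m

S_c ≈ 168 mm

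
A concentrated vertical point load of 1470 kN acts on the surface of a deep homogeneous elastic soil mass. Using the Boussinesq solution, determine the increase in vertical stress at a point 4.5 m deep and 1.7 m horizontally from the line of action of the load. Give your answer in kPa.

Boussinesq vertical stress below a point load on an elastic half-space:
Δσ_z = 3P/(2πz²) · [1 + (r/z)²]^(−5/2)
r/z = 1.7/4.5 = 0.37778; [1+(r/z)²]^(−5/2) = 0.7164.
Δσ_z = 3×1470/(2π×4.5²) × 0.7164 = 34.66 × 0.7164 = 24.83 kPa

Δσ_z ≈ 24.8 kPa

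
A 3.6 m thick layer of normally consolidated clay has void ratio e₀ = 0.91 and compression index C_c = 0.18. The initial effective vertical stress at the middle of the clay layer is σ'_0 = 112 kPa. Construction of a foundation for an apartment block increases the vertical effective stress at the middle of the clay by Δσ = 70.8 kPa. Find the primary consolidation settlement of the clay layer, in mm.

S_c ≈ 72.2 mm

Final effective stress: σ'_f = σ'_0 + Δσ = 112 + 70.8 = 182.8 kPa.
Normally consolidated clay, so the full stress increment lies on the virgin compression line:
S_c = C_c·H/(1+e₀)·log₁₀(σ'_f/σ'_0) = 0.18×3.6/(1+0.91)×log₁₀(182.8/112)
    = 0.33927 × 0.21276 = 0.07218 m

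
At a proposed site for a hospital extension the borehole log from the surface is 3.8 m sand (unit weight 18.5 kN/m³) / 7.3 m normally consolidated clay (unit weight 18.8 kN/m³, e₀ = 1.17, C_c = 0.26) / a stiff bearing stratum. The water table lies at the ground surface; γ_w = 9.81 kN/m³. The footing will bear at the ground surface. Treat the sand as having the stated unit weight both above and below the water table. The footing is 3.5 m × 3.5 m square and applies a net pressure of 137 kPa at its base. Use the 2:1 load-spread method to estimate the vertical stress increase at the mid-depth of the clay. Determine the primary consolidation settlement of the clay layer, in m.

S_c ≈ 0.0732 m

Mid-depth of clay below the ground surface: z = 3.8 + 7.3/2 = 7.45 m.
Total vertical stress at mid-clay: σ_v = 18.5×3.8 + 18.8×3.65 = 138.92 kPa.
Pore pressure: u = 9.81×(7.45 − 0) = 73.085 kPa.
Initial effective stress: σ'_0 = σ_v − u = 138.92 − 73.085 = 65.835 kPa.
Stress increase at mid-clay by the 2:1 spreading method:
Δσ = qBL/((B+z)(L+z)) = 137×3.5×3.5/((3.5+7.45)(3.5+7.45)) = 13.997 kPa
Final effective stress: σ'_f = σ'_0 + Δσ = 65.835 + 13.997 = 79.832 kPa.
Normally consolidated clay, so the full stress increment lies on the virgin compression line:
S_c = C_c·H/(1+e₀)·log₁₀(σ'_f/σ'_0) = 0.26×7.3/(1+1.17)×log₁₀(79.832/65.835)
    = 0.87465 × 0.08372 = 0.07323 m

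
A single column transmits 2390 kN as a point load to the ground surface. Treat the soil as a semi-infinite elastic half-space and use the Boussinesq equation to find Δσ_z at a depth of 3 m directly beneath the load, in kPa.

Boussinesq vertical stress below a point load on an elastic half-space:
Δσ_z = 3P/(2πz²) · [1 + (r/z)²]^(−5/2)
r/z = 0/3 = 0; [1+(r/z)²]^(−5/2) = 1.
Δσ_z = 3×2390/(2π×3²) × 1 = 126.79 × 1 = 126.8 kPa

Δσ_z ≈ 127 kPa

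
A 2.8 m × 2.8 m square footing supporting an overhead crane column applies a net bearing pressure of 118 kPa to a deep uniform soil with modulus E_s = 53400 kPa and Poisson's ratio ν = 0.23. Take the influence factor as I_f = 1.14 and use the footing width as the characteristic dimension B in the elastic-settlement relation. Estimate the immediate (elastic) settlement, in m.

Immediate (elastic) settlement: S_e = q·B·(1−ν²)/E_s · I_f.
S_e = 118 × 2.8 × (1 − 0.23²) / 53400 × 1.14
    = 118 × 2.8 × 0.9471 / 53400 × 1.14
    = 0.00668 m

S_e ≈ 0.00668 m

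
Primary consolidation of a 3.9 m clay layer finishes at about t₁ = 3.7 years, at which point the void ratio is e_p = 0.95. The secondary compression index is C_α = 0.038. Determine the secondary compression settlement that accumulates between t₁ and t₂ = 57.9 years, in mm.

S_s ≈ 90.8 mm

Secondary compression: S_s = C_α·H/(1+e_p)·log₁₀(t₂/t₁)
S_s = 0.038×3.9/(1+0.95)×log₁₀(57.9/3.7)
    = 0.076 × 1.194 = 0.09078 m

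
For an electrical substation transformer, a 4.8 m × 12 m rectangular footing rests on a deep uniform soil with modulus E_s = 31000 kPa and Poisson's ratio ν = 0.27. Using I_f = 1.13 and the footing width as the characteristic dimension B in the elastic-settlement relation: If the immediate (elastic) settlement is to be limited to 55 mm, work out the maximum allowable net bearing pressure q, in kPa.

S_e = q·B·(1−ν²)/E_s · I_f  ⇒  q = S_e·E_s / (B·(1−ν²)·I_f).
q = 0.055 × 31000 / (4.8 × 0.9271 × 1.13) = 339.1 kPa

q ≈ 339 kPa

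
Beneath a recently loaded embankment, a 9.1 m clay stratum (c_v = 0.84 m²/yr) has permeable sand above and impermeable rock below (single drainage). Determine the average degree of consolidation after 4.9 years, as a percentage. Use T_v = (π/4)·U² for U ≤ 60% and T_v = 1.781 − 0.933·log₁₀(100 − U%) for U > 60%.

U ≈ 25.2 %

Drainage path length: H_d = H = 9.1 m (single drainage).
T_v = c_v·t/H_d² = 0.84×4.9/9.1² = 0.049704.
T_v = 0.049704 corresponds to the U ≤ 60% branch:
U = √(4T_v/π) = 0.2516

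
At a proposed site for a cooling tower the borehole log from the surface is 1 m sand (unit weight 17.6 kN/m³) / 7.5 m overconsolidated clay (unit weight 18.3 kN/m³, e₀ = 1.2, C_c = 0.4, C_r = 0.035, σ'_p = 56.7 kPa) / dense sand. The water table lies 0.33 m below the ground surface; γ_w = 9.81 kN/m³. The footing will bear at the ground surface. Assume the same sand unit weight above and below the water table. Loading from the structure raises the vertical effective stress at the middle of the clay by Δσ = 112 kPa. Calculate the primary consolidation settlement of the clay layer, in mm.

Mid-depth of clay below the ground surface: z = 1 + 7.5/2 = 4.75 m.
Total vertical stress at mid-clay: σ_v = 17.6×1 + 18.3×3.75 = 86.225 kPa.
Pore pressure: u = 9.81×(4.75 − 0.33) = 43.36 kPa.
Initial effective stress: σ'_0 = σ_v − u = 86.225 − 43.36 = 42.865 kPa.
Final effective stress: σ'_f = 42.865 + 112 = 154.87 kPa.
σ'_f = 154.87 > σ'_p = 56.7 kPa, so the stress path crosses the preconsolidation pressure — recompression up to σ'_p, then virgin compression beyond:
S_c = H/(1+e₀)·[C_r·log₁₀(σ'_p/σ'_0) + C_c·log₁₀(σ'_f/σ'_p)]
    = 7.5/2.2 × [0.035×log₁₀(56.7/42.865) + 0.4×log₁₀(154.87/56.7)]
    = 3.4091 × [0.0042518 + 0.17455] = 0.6096 m

S_c ≈ 610 mm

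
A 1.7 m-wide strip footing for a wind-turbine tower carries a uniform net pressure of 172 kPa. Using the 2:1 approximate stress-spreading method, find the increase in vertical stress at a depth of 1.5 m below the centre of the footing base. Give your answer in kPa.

Δσ_z ≈ 91.4 kPa

By the 2:1 method the load spreads at 1 horizontal : 2 vertical, so at depth z the loaded area has grown by z in each plan dimension:
Δσ = qB/(B+z) = 172×1.7/(1.7+1.5) = 91.375 kPa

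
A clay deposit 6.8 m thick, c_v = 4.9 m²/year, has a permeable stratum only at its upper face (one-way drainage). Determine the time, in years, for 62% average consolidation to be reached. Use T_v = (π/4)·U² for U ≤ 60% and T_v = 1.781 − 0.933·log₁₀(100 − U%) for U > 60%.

Drainage path length: H_d = H = 6.8 m (single drainage).
U > 60%: T_v = 1.781 − 0.933·log₁₀(100 − 62) = 0.30706.
t = T_v·H_d²/c_v = 0.30706×6.8²/4.9 = 2.898 years.

t ≈ 2.9 years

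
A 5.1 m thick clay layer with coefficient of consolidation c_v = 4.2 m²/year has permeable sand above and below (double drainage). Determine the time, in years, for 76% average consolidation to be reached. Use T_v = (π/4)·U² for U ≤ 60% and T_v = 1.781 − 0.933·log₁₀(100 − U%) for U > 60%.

Drainage path length: H_d = H/2 = 2.55 m (double drainage).
U > 60%: T_v = 1.781 − 0.933·log₁₀(100 − 76) = 0.49326.
t = T_v·H_d²/c_v = 0.49326×2.55²/4.2 = 0.7637 years.

t ≈ 0.764 years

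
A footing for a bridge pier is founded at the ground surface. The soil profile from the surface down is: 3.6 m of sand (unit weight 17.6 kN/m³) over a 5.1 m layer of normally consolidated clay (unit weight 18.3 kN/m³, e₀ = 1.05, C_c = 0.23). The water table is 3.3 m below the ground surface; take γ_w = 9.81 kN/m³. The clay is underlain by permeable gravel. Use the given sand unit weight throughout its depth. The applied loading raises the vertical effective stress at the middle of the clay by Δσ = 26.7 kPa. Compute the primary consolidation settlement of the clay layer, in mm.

S_c ≈ 70 mm

Mid-depth of clay below the ground surface: z = 3.6 + 5.1/2 = 6.15 m.
Total vertical stress at mid-clay: σ_v = 17.6×3.6 + 18.3×2.55 = 110.03 kPa.
Pore pressure: u = 9.81×(6.15 − 3.3) = 27.959 kPa.
Initial effective stress: σ'_0 = σ_v − u = 110.03 − 27.959 = 82.071 kPa.
Final effective stress: σ'_f = σ'_0 + Δσ = 82.071 + 26.7 = 108.77 kPa.
Normally consolidated clay, so the full stress increment lies on the virgin compression line:
S_c = C_c·H/(1+e₀)·log₁₀(σ'_f/σ'_0) = 0.23×5.1/(1+1.05)×log₁₀(108.77/82.071)
    = 0.5722 × 0.12232 = 0.06999 m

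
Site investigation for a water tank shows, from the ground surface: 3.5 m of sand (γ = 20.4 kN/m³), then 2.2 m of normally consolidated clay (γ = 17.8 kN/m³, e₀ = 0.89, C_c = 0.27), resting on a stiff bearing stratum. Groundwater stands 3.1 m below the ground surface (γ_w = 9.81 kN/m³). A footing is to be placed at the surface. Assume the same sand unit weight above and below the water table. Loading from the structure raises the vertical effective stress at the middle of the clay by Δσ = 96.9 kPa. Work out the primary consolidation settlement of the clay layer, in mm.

S_c ≈ 112 mm

Mid-depth of clay below the ground surface: z = 3.5 + 2.2/2 = 4.6 m.
Total vertical stress at mid-clay: σ_v = 20.4×3.5 + 17.8×1.1 = 90.98 kPa.
Pore pressure: u = 9.81×(4.6 − 3.1) = 14.715 kPa.
Initial effective stress: σ'_0 = σ_v − u = 90.98 − 14.715 = 76.265 kPa.
Final effective stress: σ'_f = σ'_0 + Δσ = 76.265 + 96.9 = 173.17 kPa.
Normally consolidated clay, so the full stress increment lies on the virgin compression line:
S_c = C_c·H/(1+e₀)·log₁₀(σ'_f/σ'_0) = 0.27×2.2/(1+0.89)×log₁₀(173.17/76.265)
    = 0.31429 × 0.35615 = 0.1119 m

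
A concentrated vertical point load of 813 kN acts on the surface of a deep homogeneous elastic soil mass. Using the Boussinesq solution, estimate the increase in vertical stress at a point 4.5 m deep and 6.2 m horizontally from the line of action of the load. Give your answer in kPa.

Δσ_z ≈ 1.34 kPa

Boussinesq vertical stress below a point load on an elastic half-space:
Δσ_z = 3P/(2πz²) · [1 + (r/z)²]^(−5/2)
r/z = 6.2/4.5 = 1.3778; [1+(r/z)²]^(−5/2) = 0.069928.
Δσ_z = 3×813/(2π×4.5²) × 0.069928 = 19.169 × 0.069928 = 1.34 kPa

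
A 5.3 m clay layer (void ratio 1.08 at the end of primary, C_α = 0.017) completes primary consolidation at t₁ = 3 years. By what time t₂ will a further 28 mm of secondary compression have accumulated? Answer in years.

t₂ ≈ 13.3 years

S_s = C_α·H/(1+e_p)·log₁₀(t₂/t₁) ⇒ log₁₀(t₂/t₁) = S_s·(1+e_p)/(C_α·H).
log₁₀(t₂/t₁) = 0.028 × (1+1.08) / (0.017×5.3) = 0.6464
t₂ = t₁ × 10^0.6464 = 3 × 4.43 = 13.29 years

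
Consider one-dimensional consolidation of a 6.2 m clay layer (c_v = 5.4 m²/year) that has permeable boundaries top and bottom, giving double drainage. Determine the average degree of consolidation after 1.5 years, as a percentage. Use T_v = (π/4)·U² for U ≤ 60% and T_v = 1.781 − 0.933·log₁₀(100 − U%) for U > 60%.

U ≈ 89.9 %

Drainage path length: H_d = H/2 = 3.1 m (double drainage).
T_v = c_v·t/H_d² = 5.4×1.5/3.1² = 0.84287.
T_v = 0.84287 corresponds to the U > 60% branch:
U = 1 − 10^((1.781 − T_v)/0.933)/100 = 0.8987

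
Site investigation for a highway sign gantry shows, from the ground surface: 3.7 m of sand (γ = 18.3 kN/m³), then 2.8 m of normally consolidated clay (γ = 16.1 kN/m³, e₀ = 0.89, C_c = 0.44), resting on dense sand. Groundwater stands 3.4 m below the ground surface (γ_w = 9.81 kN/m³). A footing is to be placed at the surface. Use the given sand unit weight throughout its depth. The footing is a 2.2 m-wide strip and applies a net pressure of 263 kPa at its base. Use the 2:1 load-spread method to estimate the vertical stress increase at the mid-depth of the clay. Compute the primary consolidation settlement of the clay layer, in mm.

Mid-depth of clay below the ground surface: z = 3.7 + 2.8/2 = 5.1 m.
Total vertical stress at mid-clay: σ_v = 18.3×3.7 + 16.1×1.4 = 90.25 kPa.
Pore pressure: u = 9.81×(5.1 − 3.4) = 16.677 kPa.
Initial effective stress: σ'_0 = σ_v − u = 90.25 − 16.677 = 73.573 kPa.
Stress increase at mid-clay by the 2:1 spreading method:
Δσ = qB/(B+z) = 263×2.2/(2.2+5.1) = 79.26 kPa
Final effective stress: σ'_f = σ'_0 + Δσ = 73.573 + 79.26 = 152.83 kPa.
Normally consolidated clay, so the full stress increment lies on the virgin compression line:
S_c = C_c·H/(1+e₀)·log₁₀(σ'_f/σ'_0) = 0.44×2.8/(1+0.89)×log₁₀(152.83/73.573)
    = 0.65185 × 0.31749 = 0.207 m

S_c ≈ 207 mm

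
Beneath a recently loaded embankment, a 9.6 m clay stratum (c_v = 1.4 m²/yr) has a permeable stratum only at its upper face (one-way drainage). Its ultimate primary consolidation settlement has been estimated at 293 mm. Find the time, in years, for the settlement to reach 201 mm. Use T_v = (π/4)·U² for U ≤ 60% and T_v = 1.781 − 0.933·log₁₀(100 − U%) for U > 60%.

t ≈ 25.3 years

Drainage path length: H_d = H = 9.6 m (single drainage).
U = S(t)/S_ult = 201/293 = 0.686.
U > 60%: T_v = 1.781 − 0.933·log₁₀(100 − 68.601) = 0.38437.
t = T_v·H_d²/c_v = 0.38437×9.6²/1.4 = 25.3 years.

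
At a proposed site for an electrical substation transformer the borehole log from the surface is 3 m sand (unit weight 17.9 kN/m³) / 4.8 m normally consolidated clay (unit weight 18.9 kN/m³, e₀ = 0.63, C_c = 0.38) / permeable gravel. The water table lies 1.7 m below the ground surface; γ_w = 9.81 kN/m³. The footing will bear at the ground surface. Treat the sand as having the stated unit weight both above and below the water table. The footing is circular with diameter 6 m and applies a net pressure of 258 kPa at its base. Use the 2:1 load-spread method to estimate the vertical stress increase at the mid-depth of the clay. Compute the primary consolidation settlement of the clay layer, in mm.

S_c ≈ 369 mm

Mid-depth of clay below the ground surface: z = 3 + 4.8/2 = 5.4 m.
Total vertical stress at mid-clay: σ_v = 17.9×3 + 18.9×2.4 = 99.06 kPa.
Pore pressure: u = 9.81×(5.4 − 1.7) = 36.297 kPa.
Initial effective stress: σ'_0 = σ_v − u = 99.06 − 36.297 = 62.763 kPa.
Stress increase at mid-clay by the 2:1 spreading method:
Δσ ≈ qD²/(D+z)² = 258×6²/(6+5.4)² = 71.468 kPa
Final effective stress: σ'_f = σ'_0 + Δσ = 62.763 + 71.468 = 134.23 kPa.
Normally consolidated clay, so the full stress increment lies on the virgin compression line:
S_c = C_c·H/(1+e₀)·log₁₀(σ'_f/σ'_0) = 0.38×4.8/(1+0.63)×log₁₀(134.23/62.763)
    = 1.119 × 0.33015 = 0.3694 m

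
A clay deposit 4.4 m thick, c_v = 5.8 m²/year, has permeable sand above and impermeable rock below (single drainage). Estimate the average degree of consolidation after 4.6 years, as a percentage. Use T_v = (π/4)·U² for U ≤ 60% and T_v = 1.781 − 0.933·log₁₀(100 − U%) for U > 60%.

Drainage path length: H_d = H = 4.4 m (single drainage).
T_v = c_v·t/H_d² = 5.8×4.6/4.4² = 1.3781.
T_v = 1.3781 corresponds to the U > 60% branch:
U = 1 − 10^((1.781 − T_v)/0.933)/100 = 0.973

U ≈ 97.3 %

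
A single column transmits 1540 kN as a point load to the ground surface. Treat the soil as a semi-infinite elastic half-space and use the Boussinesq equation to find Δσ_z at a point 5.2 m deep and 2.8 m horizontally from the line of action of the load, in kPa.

Δσ_z ≈ 14.4 kPa

Boussinesq vertical stress below a point load on an elastic half-space:
Δσ_z = 3P/(2πz²) · [1 + (r/z)²]^(−5/2)
r/z = 2.8/5.2 = 0.53846; [1+(r/z)²]^(−5/2) = 0.52915.
Δσ_z = 3×1540/(2π×5.2²) × 0.52915 = 27.193 × 0.52915 = 14.39 kPa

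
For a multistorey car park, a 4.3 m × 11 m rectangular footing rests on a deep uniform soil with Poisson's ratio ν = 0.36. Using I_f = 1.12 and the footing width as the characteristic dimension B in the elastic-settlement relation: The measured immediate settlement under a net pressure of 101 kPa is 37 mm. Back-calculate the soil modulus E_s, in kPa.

S_e = q·B·(1−ν²)/E_s · I_f  ⇒  E_s = q·B·(1−ν²)·I_f / S_e.
E_s = 101 × 4.3 × 0.8704 × 1.12 / 0.037 = 11440 kPa

E_s ≈ 11400 kPa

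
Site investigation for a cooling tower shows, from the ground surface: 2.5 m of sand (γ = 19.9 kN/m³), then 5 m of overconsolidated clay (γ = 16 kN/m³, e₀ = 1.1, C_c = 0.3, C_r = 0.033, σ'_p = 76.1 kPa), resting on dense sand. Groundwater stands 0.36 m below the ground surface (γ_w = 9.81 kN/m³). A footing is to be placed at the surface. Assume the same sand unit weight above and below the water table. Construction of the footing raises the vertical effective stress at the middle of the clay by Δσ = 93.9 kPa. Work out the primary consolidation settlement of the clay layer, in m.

S_c ≈ 0.203 m

Mid-depth of clay below the ground surface: z = 2.5 + 5/2 = 5 m.
Total vertical stress at mid-clay: σ_v = 19.9×2.5 + 16×2.5 = 89.75 kPa.
Pore pressure: u = 9.81×(5 − 0.36) = 45.518 kPa.
Initial effective stress: σ'_0 = σ_v − u = 89.75 − 45.518 = 44.232 kPa.
Final effective stress: σ'_f = 44.232 + 93.9 = 138.13 kPa.
σ'_f = 138.13 > σ'_p = 76.1 kPa, so the stress path crosses the preconsolidation pressure — recompression up to σ'_p, then virgin compression beyond:
S_c = H/(1+e₀)·[C_r·log₁₀(σ'_p/σ'_0) + C_c·log₁₀(σ'_f/σ'_p)]
    = 5/2.1 × [0.033×log₁₀(76.1/44.232) + 0.3×log₁₀(138.13/76.1)]
    = 2.381 × [0.0077764 + 0.077671] = 0.2035 m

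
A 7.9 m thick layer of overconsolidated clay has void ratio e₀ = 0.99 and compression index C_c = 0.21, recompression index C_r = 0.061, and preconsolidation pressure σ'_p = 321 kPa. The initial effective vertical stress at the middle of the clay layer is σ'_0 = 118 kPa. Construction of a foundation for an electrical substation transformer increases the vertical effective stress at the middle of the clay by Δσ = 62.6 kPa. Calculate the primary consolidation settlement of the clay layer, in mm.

Final effective stress: σ'_f = 118 + 62.6 = 180.6 kPa.
σ'_f = 180.6 ≤ σ'_p = 321 kPa, so the clay remains overconsolidated and only the recompression index applies:
S_c = C_r·H/(1+e₀)·log₁₀(σ'_f/σ'_0) = 0.061×7.9/1.99×log₁₀(180.6/118)
    = 0.24216 × 0.18484 = 0.04476 m

S_c ≈ 44.8 mm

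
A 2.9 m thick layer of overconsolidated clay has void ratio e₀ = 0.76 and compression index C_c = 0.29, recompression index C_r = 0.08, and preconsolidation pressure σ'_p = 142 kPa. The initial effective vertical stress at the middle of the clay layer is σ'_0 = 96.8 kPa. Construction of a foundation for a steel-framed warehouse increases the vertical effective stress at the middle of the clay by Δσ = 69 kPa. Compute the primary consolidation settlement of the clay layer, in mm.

S_c ≈ 54.1 mm

Final effective stress: σ'_f = 96.8 + 69 = 165.8 kPa.
σ'_f = 165.8 > σ'_p = 142 kPa, so the stress path crosses the preconsolidation pressure — recompression up to σ'_p, then virgin compression beyond:
S_c = H/(1+e₀)·[C_r·log₁₀(σ'_p/σ'_0) + C_c·log₁₀(σ'_f/σ'_p)]
    = 2.9/1.76 × [0.08×log₁₀(142/96.8) + 0.29×log₁₀(165.8/142)]
    = 1.6477 × [0.013313 + 0.019516] = 0.05409 m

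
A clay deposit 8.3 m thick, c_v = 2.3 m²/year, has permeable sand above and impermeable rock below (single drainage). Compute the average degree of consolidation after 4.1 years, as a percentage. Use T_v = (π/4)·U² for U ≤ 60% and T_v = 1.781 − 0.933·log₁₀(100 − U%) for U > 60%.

Drainage path length: H_d = H = 8.3 m (single drainage).
T_v = c_v·t/H_d² = 2.3×4.1/8.3² = 0.13688.
T_v = 0.13688 corresponds to the U ≤ 60% branch:
U = √(4T_v/π) = 0.4175

U ≈ 41.7 %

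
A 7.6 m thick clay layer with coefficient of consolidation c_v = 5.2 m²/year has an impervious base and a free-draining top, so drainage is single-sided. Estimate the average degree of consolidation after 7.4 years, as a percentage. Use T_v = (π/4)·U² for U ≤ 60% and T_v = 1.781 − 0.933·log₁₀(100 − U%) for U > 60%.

U ≈ 84.3 %

Drainage path length: H_d = H = 7.6 m (single drainage).
T_v = c_v·t/H_d² = 5.2×7.4/7.6² = 0.6662.
T_v = 0.6662 corresponds to the U > 60% branch:
U = 1 − 10^((1.781 − T_v)/0.933)/100 = 0.8434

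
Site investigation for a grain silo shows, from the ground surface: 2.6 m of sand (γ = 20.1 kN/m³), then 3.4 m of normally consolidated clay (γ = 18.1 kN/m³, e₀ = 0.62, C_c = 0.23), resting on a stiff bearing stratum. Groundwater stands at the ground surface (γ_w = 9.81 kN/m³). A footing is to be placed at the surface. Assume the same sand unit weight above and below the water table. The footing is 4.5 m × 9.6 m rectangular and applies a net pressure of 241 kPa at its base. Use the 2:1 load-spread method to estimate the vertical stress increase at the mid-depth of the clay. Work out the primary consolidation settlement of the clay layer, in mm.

S_c ≈ 236 mm

Mid-depth of clay below the ground surface: z = 2.6 + 3.4/2 = 4.3 m.
Total vertical stress at mid-clay: σ_v = 20.1×2.6 + 18.1×1.7 = 83.03 kPa.
Pore pressure: u = 9.81×(4.3 − 0) = 42.183 kPa.
Initial effective stress: σ'_0 = σ_v − u = 83.03 − 42.183 = 40.847 kPa.
Stress increase at mid-clay by the 2:1 spreading method:
Δσ = qBL/((B+z)(L+z)) = 241×4.5×9.6/((4.5+4.3)(9.6+4.3)) = 85.114 kPa
Final effective stress: σ'_f = σ'_0 + Δσ = 40.847 + 85.114 = 125.96 kPa.
Normally consolidated clay, so the full stress increment lies on the virgin compression line:
S_c = C_c·H/(1+e₀)·log₁₀(σ'_f/σ'_0) = 0.23×3.4/(1+0.62)×log₁₀(125.96/40.847)
    = 0.48272 × 0.48907 = 0.2361 m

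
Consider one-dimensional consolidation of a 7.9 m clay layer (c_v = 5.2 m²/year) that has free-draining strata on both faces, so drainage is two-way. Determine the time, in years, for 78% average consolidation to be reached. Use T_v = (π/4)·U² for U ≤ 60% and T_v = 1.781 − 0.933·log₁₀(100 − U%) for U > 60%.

Drainage path length: H_d = H/2 = 3.95 m (double drainage).
U > 60%: T_v = 1.781 − 0.933·log₁₀(100 − 78) = 0.52852.
t = T_v·H_d²/c_v = 0.52852×3.95²/5.2 = 1.586 years.

t ≈ 1.59 years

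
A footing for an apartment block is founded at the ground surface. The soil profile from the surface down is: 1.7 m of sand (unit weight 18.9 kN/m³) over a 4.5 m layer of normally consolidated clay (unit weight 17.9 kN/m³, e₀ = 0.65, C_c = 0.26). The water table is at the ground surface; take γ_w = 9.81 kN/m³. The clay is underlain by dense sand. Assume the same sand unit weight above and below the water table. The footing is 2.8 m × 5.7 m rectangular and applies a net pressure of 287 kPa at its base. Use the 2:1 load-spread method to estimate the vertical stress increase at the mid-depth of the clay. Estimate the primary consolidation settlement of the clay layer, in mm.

S_c ≈ 347 mm

Mid-depth of clay below the ground surface: z = 1.7 + 4.5/2 = 3.95 m.
Total vertical stress at mid-clay: σ_v = 18.9×1.7 + 17.9×2.25 = 72.405 kPa.
Pore pressure: u = 9.81×(3.95 − 0) = 38.75 kPa.
Initial effective stress: σ'_0 = σ_v − u = 72.405 − 38.75 = 33.655 kPa.
Stress increase at mid-clay by the 2:1 spreading method:
Δσ = qBL/((B+z)(L+z)) = 287×2.8×5.7/((2.8+3.95)(5.7+3.95)) = 70.321 kPa
Final effective stress: σ'_f = σ'_0 + Δσ = 33.655 + 70.321 = 103.98 kPa.
Normally consolidated clay, so the full stress increment lies on the virgin compression line:
S_c = C_c·H/(1+e₀)·log₁₀(σ'_f/σ'_0) = 0.26×4.5/(1+0.65)×log₁₀(103.98/33.655)
    = 0.70909 × 0.4899 = 0.3474 m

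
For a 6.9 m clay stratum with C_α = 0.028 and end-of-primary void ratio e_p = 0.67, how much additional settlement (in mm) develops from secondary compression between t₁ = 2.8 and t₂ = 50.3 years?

S_s ≈ 145 mm

Secondary compression: S_s = C_α·H/(1+e_p)·log₁₀(t₂/t₁)
S_s = 0.028×6.9/(1+0.67)×log₁₀(50.3/2.8)
    = 0.1157 × 1.254 = 0.1451 m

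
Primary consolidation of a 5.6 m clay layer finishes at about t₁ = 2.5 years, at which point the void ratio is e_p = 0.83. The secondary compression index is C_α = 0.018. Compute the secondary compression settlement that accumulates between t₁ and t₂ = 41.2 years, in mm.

Secondary compression: S_s = C_α·H/(1+e_p)·log₁₀(t₂/t₁)
S_s = 0.018×5.6/(1+0.83)×log₁₀(41.2/2.5)
    = 0.05508 × 1.217 = 0.06703 m

S_s ≈ 67 mm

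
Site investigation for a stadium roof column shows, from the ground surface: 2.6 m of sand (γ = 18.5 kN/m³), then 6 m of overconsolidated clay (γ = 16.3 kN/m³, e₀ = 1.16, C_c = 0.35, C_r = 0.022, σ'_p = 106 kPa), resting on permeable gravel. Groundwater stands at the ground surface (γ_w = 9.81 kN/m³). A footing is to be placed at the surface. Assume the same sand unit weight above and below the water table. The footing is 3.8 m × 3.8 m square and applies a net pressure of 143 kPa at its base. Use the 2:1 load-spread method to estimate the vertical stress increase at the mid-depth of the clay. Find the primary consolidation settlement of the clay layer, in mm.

Mid-depth of clay below the ground surface: z = 2.6 + 6/2 = 5.6 m.
Total vertical stress at mid-clay: σ_v = 18.5×2.6 + 16.3×3 = 97 kPa.
Pore pressure: u = 9.81×(5.6 − 0) = 54.936 kPa.
Initial effective stress: σ'_0 = σ_v − u = 97 − 54.936 = 42.064 kPa.
Stress increase at mid-clay by the 2:1 spreading method:
Δσ = qBL/((B+z)(L+z)) = 143×3.8×3.8/((3.8+5.6)(3.8+5.6)) = 23.369 kPa
Final effective stress: σ'_f = 42.064 + 23.369 = 65.433 kPa.
σ'_f = 65.433 ≤ σ'_p = 106 kPa, so the clay remains overconsolidated and only the recompression index applies:
S_c = C_r·H/(1+e₀)·log₁₀(σ'_f/σ'_0) = 0.022×6/2.16×log₁₀(65.433/42.064)
    = 0.061112 × 0.19189 = 0.01173 m

S_c ≈ 11.7 mm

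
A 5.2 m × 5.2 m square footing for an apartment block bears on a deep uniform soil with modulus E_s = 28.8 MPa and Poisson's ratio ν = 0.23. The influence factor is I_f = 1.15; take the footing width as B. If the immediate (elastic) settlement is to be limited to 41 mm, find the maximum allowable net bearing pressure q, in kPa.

q ≈ 208 kPa

E_s = 28.8 MPa = 28800 kPa.
S_e = q·B·(1−ν²)/E_s · I_f  ⇒  q = S_e·E_s / (B·(1−ν²)·I_f).
q = 0.041 × 28800 / (5.2 × 0.9471 × 1.15) = 208.5 kPa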